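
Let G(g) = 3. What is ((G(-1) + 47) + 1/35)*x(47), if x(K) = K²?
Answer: 3867959/35 ≈ 1.1051e+5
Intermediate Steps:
((G(-1) + 47) + 1/35)*x(47) = ((3 + 47) + 1/35)*47² = (50 + 1/35)*2209 = (1751/35)*2209 = 3867959/35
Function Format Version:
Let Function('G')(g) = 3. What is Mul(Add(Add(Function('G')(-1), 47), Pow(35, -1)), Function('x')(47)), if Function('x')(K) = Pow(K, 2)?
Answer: Rational(3867959, 35) ≈ 1.1051e+5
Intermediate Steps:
Mul(Add(Add(Function('G')(-1), 47), Pow(35, -1)), Function('x')(47)) = Mul(Add(Add(3, 47), Pow(35, -1)), Pow(47, 2)) = Mul(Add(50, Rational(1, 35)), 2209) = Mul(Rational(1751, 35), 2209) = Rational(3867959, 35)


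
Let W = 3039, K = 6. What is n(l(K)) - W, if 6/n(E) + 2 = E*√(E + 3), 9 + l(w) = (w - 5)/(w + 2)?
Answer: 3*(-71923*√94 + 64896*I)/(-64*I + 71*√94) ≈ -3039.0 + 0.27653*I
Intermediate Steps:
l(w) = -9 + (-5 + w)/(2 + w) (l(w) = -9 + (w - 5)/(w + 2) = -9 + (-5 + w)/(2 + w))
n(E) = 6/(-2 + E*√(3 + E)) (n(E) = 6/(-2 + E*√(E + 3)) = 6/(-2 + E*√(3 + E)))
n(l(K)) - W = 6/(-2 + ((-23 - 8*6)/(2 + 6))*√(3 + (-23 - 8*6)/(2 + 6))) - 1*3039 = 6/(-2 + ((-23 - 48)/8)*√(3 + (-23 - 48)/8)) - 3039 = 6/(-2 + ((⅛)*(-71))*√(3 + (⅛)*(-71))) - 3039 = 6/(-2 - 71*√(3 - 71/8)/8) - 3039 = 6/(-2 - 71*I*√94/32) - 3039 = -3039 + 6/(-2 - 71*I*√94/32)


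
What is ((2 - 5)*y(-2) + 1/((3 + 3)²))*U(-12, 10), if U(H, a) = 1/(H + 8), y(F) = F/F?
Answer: 107/144 ≈ 0.74306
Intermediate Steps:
y(F) = 1
U(H, a) = 1/(8 + H)
((2 - 5)*y(-2) + 1/((3 + 3)²))*U(-12, 10) = ((2 - 5)*1 + 1/((3 + 3)²))/(8 - 12) = (-3*1 + 1/(6²))/(-4) = (-3 + 1/36)*(-¼) = -107/36*(-¼) = 107/144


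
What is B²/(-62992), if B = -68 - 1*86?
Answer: -5929/15748 ≈ -0.37649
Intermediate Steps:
B = -154 (B = -68 - 86 = -154)
B²/(-62992) = (-154)²/(-62992) = 23716*(-1/62992) = -5929/15748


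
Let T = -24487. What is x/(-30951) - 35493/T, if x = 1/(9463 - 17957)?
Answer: 9331031426929/6437578281678 ≈ 1.4495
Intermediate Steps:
x = -1/8494 (x = 1/(-8494) = -1/8494 ≈ -0.00011773)
x/(-30951) - 35493/T = -1/8494/(-30951) - 35493/(-24487) = -1/8494*(-1/30951) - 35493*(-1/24487) = 1/262897794 + 35493/24487 = 9331031426929/6437578281678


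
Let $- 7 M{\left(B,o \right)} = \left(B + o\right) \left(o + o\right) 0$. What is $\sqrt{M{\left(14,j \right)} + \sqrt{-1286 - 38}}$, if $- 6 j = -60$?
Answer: $\sqrt[4]{331} \left(1 + i\right) \approx 4.2654 + 4.2654 i$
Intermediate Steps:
$j = 10$ ($j = \left(- \frac{1}{6}\right) \left(-60\right) = 10$)
$M{\left(B,o \right)} = 0$ ($M{\left(B,o \right)} = - \frac{\left(B + o\right) \left(o + o\right) 0}{7} = - \frac{\left(B + o\right) 2 o 0}{7} = - \frac{2 o \left(B + o\right) 0}{7} = \left(- \frac{1}{7}\right) 0 = 0$)
$\sqrt{M{\left(14,j \right)} + \sqrt{-1286 - 38}} = \sqrt{0 + \sqrt{-1286 - 38}} = \sqrt{0 + \sqrt{-1324}} = \sqrt{0 + 2 i \sqrt{331}} = \sqrt{2 i \sqrt{331}} = \sqrt{2} \sqrt[4]{331} \sqrt{i}$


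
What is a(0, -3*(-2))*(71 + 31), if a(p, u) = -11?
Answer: -1122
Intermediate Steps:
a(0, -3*(-2))*(71 + 31) = -11*(71 + 31) = -11*102 = -1122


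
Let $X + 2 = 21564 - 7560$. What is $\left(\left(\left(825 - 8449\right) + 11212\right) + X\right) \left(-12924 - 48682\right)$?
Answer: $-1083649540$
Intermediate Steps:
$X = 14002$ ($X = -2 + \left(21564 - 7560\right) = -2 + 14004 = 14002$)
$\left(\left(\left(825 - 8449\right) + 11212\right) + X\right) \left(-12924 - 48682\right) = \left(\left(\left(825 - 8449\right) + 11212\right) + 14002\right) \left(-12924 - 48682\right) = \left(\left(-7624 + 11212\right) + 14002\right) \left(-61606\right) = \left(3588 + 14002\right) \left(-61606\right) = 17590 \left(-61606\right) = -1083649540$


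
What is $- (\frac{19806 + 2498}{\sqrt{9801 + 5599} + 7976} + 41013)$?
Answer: $- \frac{326081615999}{7950147} + \frac{27880 \sqrt{154}}{7950147} \approx -41016.0$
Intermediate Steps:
$- (\frac{19806 + 2498}{\sqrt{9801 + 5599} + 7976} + 41013) = - (\frac{22304}{\sqrt{15400} + 7976} + 41013) = - (\frac{22304}{10 \sqrt{154} + 7976} + 41013) = - (\frac{22304}{7976 + 10 \sqrt{154}} + 41013) = - (41013 + \frac{22304}{7976 + 10 \sqrt{154}}) = -41013 - \frac{22304}{7976 + 10 \sqrt{154}}$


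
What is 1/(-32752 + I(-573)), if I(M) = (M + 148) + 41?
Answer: -1/33136 ≈ -3.0179e-5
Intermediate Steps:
I(M) = 189 + M (I(M) = (148 + M) + 41 = 189 + M)
1/(-32752 + I(-573)) = 1/(-32752 + (189 - 573)) = 1/(-32752 - 384) = 1/(-33136) = -1/33136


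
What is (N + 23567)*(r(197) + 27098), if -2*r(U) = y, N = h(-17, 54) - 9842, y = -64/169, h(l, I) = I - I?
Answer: 62854927650/169 ≈ 3.7192e+8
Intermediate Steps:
h(l, I) = 0
y = -64/169 (y = -64*1/169 = -64/169 ≈ -0.37870)
N = -9842 (N = 0 - 9842 = -9842)
r(U) = 32/169 (r(U) = -½*(-64/169) = 32/169)
(N + 23567)*(r(197) + 27098) = (-9842 + 23567)*(32/169 + 27098) = 13725*(4579594/169) = 62854927650/169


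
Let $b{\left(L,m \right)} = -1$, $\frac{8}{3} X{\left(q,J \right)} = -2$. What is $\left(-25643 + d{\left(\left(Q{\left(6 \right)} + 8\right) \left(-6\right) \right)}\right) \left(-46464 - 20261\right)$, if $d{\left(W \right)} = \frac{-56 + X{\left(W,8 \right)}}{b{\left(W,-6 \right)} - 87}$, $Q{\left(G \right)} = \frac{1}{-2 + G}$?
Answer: $\frac{602267123025}{352} \approx 1.711 \cdot 10^{9}$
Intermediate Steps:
$X{\left(q,J \right)} = - \frac{3}{4}$ ($X{\left(q,J \right)} = \frac{3}{8} \left(-2\right) = - \frac{3}{4}$)
$d{\left(W \right)} = \frac{227}{352}$ ($d{\left(W \right)} = \frac{-56 - \frac{3}{4}}{-1 - 87} = - \frac{227}{4 \left(-88\right)} = \left(- \frac{227}{4}\right) \left(- \frac{1}{88}\right) = \frac{227}{352}$)
$\left(-25643 + d{\left(\left(Q{\left(6 \right)} + 8\right) \left(-6\right) \right)}\right) \left(-46464 - 20261\right) = \left(-25643 + \frac{227}{352}\right) \left(-46464 - 20261\right) = \left(- \frac{9026109}{352}\right) \left(-66725\right) = \frac{602267123025}{352}$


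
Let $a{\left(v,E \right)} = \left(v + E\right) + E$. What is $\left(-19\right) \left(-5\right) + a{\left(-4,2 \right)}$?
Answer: $95$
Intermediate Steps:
$a{\left(v,E \right)} = v + 2 E$ ($a{\left(v,E \right)} = \left(E + v\right) + E = v + 2 E$)
$\left(-19\right) \left(-5\right) + a{\left(-4,2 \right)} = \left(-19\right) \left(-5\right) + \left(-4 + 2 \cdot 2\right) = 95 + \left(-4 + 4\right) = 95 + 0 = 95$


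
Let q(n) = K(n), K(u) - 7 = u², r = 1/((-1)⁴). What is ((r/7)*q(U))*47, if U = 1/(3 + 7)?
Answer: 32947/700 ≈ 47.067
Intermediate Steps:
U = ⅒ (U = 1/10 = ⅒ ≈ 0.10000)
r = 1 (r = 1/1 = 1)
K(u) = 7 + u²
q(n) = 7 + n²
((r/7)*q(U))*47 = ((1/7)*(7 + (⅒)²))*47 = (((⅐)*1)*(7 + 1/100))*47 = ((⅐)*(701/100))*47 = (701/700)*47 = 32947/700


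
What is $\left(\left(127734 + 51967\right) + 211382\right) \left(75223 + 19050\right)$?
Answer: $36868567659$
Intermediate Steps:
$\left(\left(127734 + 51967\right) + 211382\right) \left(75223 + 19050\right) = \left(179701 + 211382\right) 94273 = 391083 \cdot 94273 = 36868567659$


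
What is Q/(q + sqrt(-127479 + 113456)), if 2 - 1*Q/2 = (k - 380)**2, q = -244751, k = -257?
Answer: 99311879017/29951533012 + 405767*I*sqrt(14023)/29951533012 ≈ 3.3158 + 0.0016043*I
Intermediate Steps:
Q = -811534 (Q = 4 - 2*(-257 - 380)**2 = 4 - 2*(-637)**2 = 4 - 2*405769 = 4 - 811538 = -811534)
Q/(q + sqrt(-127479 + 113456)) = -811534/(-244751 + sqrt(-127479 + 113456)) = -811534/(-244751 + sqrt(-14023)) = -811534/(-244751 + I*sqrt(14023))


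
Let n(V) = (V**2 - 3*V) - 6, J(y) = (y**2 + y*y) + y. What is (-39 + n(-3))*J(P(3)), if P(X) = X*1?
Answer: -567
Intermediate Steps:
P(X) = X
J(y) = y + 2*y**2 (J(y) = (y**2 + y**2) + y = 2*y**2 + y = y + 2*y**2)
n(V) = -6 + V**2 - 3*V
(-39 + n(-3))*J(P(3)) = (-39 + (-6 + (-3)**2 - 3*(-3)))*(3*(1 + 2*3)) = (-39 + (-6 + 9 + 9))*(3*(1 + 6)) = (-39 + 12)*(3*7) = -27*21 = -567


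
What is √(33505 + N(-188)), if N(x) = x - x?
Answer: √33505 ≈ 183.04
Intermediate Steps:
N(x) = 0
√(33505 + N(-188)) = √(33505 + 0) = √33505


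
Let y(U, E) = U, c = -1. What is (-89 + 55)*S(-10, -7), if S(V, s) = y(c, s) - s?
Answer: -204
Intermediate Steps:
S(V, s) = -1 - s
(-89 + 55)*S(-10, -7) = (-89 + 55)*(-1 - 1*(-7)) = -34*(-1 + 7) = -34*6 = -204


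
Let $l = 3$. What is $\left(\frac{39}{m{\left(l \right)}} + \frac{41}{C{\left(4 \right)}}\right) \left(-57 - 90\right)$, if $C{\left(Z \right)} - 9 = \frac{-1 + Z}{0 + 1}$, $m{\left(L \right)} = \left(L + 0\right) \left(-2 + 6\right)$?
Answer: $-980$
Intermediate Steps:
$m{\left(L \right)} = 4 L$ ($m{\left(L \right)} = L 4 = 4 L$)
$C{\left(Z \right)} = 8 + Z$ ($C{\left(Z \right)} = 9 + \frac{-1 + Z}{0 + 1} = 9 + \frac{-1 + Z}{1} = 9 + \left(-1 + Z\right) 1 = 9 + \left(-1 + Z\right) = 8 + Z$)
$\left(\frac{39}{m{\left(l \right)}} + \frac{41}{C{\left(4 \right)}}\right) \left(-57 - 90\right) = \left(\frac{39}{4 \cdot 3} + \frac{41}{8 + 4}\right) \left(-57 - 90\right) = \left(\frac{39}{12} + \frac{41}{12}\right) \left(-147\right) = \left(39 \cdot \frac{1}{12} + 41 \cdot \frac{1}{12}\right) \left(-147\right) = \left(\frac{13}{4} + \frac{41}{12}\right) \left(-147\right) = \frac{20}{3} \left(-147\right) = -980$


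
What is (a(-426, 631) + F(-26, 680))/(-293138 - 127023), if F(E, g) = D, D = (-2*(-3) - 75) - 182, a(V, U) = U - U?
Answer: 251/420161 ≈ 0.00059739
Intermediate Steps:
a(V, U) = 0
D = -251 (D = (6 - 75) - 182 = -69 - 182 = -251)
F(E, g) = -251
(a(-426, 631) + F(-26, 680))/(-293138 - 127023) = (0 - 251)/(-293138 - 127023) = -251/(-420161) = -251*(-1/420161) = 251/420161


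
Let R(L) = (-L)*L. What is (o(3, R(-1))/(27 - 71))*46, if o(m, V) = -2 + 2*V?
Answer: 46/11 ≈ 4.1818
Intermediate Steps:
R(L) = -L²
(o(3, R(-1))/(27 - 71))*46 = ((-2 + 2*(-1*(-1)²))/(27 - 71))*46 = ((-2 + 2*(-1*1))/(-44))*46 = ((-2 + 2*(-1))*(-1/44))*46 = ((-2 - 2)*(-1/44))*46 = -4*(-1/44)*46 = (1/11)*46 = 46/11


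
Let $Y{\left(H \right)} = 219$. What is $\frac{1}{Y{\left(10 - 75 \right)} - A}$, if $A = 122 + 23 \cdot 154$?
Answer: $- \frac{1}{3445} \approx -0.00029028$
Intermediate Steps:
$A = 3664$ ($A = 122 + 3542 = 3664$)
$\frac{1}{Y{\left(10 - 75 \right)} - A} = \frac{1}{219 - 3664} = \frac{1}{-3445} = - \frac{1}{3445}$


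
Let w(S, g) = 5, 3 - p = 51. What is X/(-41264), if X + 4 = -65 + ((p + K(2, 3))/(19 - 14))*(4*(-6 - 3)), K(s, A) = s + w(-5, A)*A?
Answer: -771/206320 ≈ -0.0037369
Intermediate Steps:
p = -48 (p = 3 - 1*51 = 3 - 51 = -48)
K(s, A) = s + 5*A
X = 771/5 (X = -4 + (-65 + ((-48 + (2 + 5*3))/(19 - 14))*(4*(-6 - 3))) = -4 + (-65 + ((-48 + (2 + 15))/5)*(4*(-9))) = -4 + (-65 + ((-48 + 17)*(1/5))*(-36)) = -4 + (-65 - 31*1/5*(-36)) = -4 + (-65 - 31/5*(-36)) = -4 + (-65 + 1116/5) = -4 + 791/5 = 771/5 ≈ 154.20)
X/(-41264) = (771/5)/(-41264) = (771/5)*(-1/41264) = -771/206320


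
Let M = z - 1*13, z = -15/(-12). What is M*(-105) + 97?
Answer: 5323/4 ≈ 1330.8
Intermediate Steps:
z = 5/4 (z = -15*(-1/12) = 5/4 ≈ 1.2500)
M = -47/4 (M = 5/4 - 1*13 = 5/4 - 13 = -47/4 ≈ -11.750)
M*(-105) + 97 = -47/4*(-105) + 97 = 4935/4 + 97 = 5323/4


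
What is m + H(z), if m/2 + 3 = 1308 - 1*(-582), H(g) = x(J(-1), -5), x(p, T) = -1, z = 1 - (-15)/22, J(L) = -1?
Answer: 3773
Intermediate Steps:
z = 37/22 (z = 1 - (-15)/22 = 1 - 1*(-15/22) = 1 + 15/22 = 37/22 ≈ 1.6818)
H(g) = -1
m = 3774 (m = -6 + 2*(1308 - 1*(-582)) = -6 + 2*(1308 + 582) = -6 + 2*1890 = -6 + 3780 = 3774)
m + H(z) = 3774 - 1 = 3773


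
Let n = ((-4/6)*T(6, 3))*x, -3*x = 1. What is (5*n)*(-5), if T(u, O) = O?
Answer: -50/3 ≈ -16.667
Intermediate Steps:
x = -1/3 (x = -1/3*1 = -1/3 ≈ -0.33333)
n = 2/3 (n = (-4/6*3)*(-1/3) = (-4*1/6*3)*(-1/3) = -2/3*3*(-1/3) = -2*(-1/3) = 2/3 ≈ 0.66667)
(5*n)*(-5) = (5*(2/3))*(-5) = (10/3)*(-5) = -50/3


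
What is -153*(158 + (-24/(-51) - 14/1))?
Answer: -22104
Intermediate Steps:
-153*(158 + (-24/(-51) - 14/1)) = -153*(158 + (-24*(-1/51) - 14*1)) = -153*(158 + (8/17 - 14)) = -153*(158 - 230/17) = -153*2456/17 = -22104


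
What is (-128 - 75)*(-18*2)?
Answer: 7308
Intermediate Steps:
(-128 - 75)*(-18*2) = -203*(-36) = 7308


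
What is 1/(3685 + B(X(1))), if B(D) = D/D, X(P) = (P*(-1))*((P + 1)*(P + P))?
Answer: 1/3686 ≈ 0.00027130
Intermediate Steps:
X(P) = -2*P²*(1 + P) (X(P) = (-P)*((1 + P)*(2*P)) = (-P)*(2*P*(1 + P)) = -2*P²*(1 + P))
B(D) = 1
1/(3685 + B(X(1))) = 1/(3685 + 1) = 1/3686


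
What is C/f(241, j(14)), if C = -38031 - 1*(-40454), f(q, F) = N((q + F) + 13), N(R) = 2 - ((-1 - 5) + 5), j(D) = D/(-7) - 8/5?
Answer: 2423/3 ≈ 807.67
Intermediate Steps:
j(D) = -8/5 - D/7 (j(D) = D*(-⅐) - 8*⅕ = -D/7 - 8/5 = -8/5 - D/7)
N(R) = 3 (N(R) = 2 - (-6 + 5) = 2 - 1*(-1) = 2 + 1 = 3)
f(q, F) = 3
C = 2423 (C = -38031 + 40454 = 2423)
C/f(241, j(14)) = 2423/3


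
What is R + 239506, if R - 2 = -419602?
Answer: -180094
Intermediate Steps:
R = -419600 (R = 2 - 419602 = -419600)
R + 239506 = -419600 + 239506 = -180094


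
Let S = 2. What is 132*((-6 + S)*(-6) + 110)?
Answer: 17688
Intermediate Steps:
132*((-6 + S)*(-6) + 110) = 132*((-6 + 2)*(-6) + 110) = 132*(-4*(-6) + 110) = 132*(24 + 110) = 132*134 = 17688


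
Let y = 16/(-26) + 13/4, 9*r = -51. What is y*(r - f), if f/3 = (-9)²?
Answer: -51101/78 ≈ -655.14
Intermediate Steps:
r = -17/3 (r = (⅑)*(-51) = -17/3 ≈ -5.6667)
f = 243 (f = 3*(-9)² = 3*81 = 243)
y = 137/52 (y = 16*(-1/26) + 13*(¼) = -8/13 + 13/4 = 137/52 ≈ 2.6346)
y*(r - f) = 137*(-17/3 - 1*243)/52 = 137*(-17/3 - 243)/52 = (137/52)*(-746/3) = -51101/78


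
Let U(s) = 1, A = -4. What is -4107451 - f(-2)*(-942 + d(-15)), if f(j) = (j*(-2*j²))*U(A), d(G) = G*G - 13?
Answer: -4095771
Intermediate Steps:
d(G) = -13 + G² (d(G) = G² - 13 = -13 + G²)
f(j) = -2*j³ (f(j) = (j*(-2*j²))*1 = -2*j³*1 = -2*j³)
-4107451 - f(-2)*(-942 + d(-15)) = -4107451 - (-2*(-2)³)*(-942 + (-13 + (-15)²)) = -4107451 - (-2*(-8))*(-942 + (-13 + 225)) = -4107451 - 16*(-942 + 212) = -4107451 - 16*(-730) = -4107451 - 1*(-11680) = -4107451 + 11680 = -4095771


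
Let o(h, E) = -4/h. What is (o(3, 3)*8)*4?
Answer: -128/3 ≈ -42.667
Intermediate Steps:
(o(3, 3)*8)*4 = (-4/3*8)*4 = (-4*1/3*8)*4 = -4/3*8*4 = -32/3*4 = -128/3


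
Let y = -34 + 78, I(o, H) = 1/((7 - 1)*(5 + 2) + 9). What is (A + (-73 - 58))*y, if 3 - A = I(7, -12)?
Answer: -287276/51 ≈ -5632.9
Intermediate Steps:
I(o, H) = 1/51 (I(o, H) = 1/(6*7 + 9) = 1/(42 + 9) = 1/51)
y = 44
A = 152/51 (A = 3 - 1*1/51 = 3 - 1/51 = 152/51 ≈ 2.9804)
(A + (-73 - 58))*y = (152/51 + (-73 - 58))*44 = (152/51 - 131)*44 = -6529/51*44 = -287276/51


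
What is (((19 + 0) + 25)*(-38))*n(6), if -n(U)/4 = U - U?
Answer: 0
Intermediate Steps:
n(U) = 0 (n(U) = -4*(U - U) = -4*0 = 0)
(((19 + 0) + 25)*(-38))*n(6) = (((19 + 0) + 25)*(-38))*0 = ((19 + 25)*(-38))*0 = (44*(-38))*0 = -1672*0 = 0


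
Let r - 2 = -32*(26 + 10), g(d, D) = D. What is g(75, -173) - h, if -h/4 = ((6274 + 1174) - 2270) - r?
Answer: 25139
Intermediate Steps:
r = -1150 (r = 2 - 32*(26 + 10) = 2 - 32*36 = 2 - 1152 = -1150)
h = -25312 (h = -4*(((6274 + 1174) - 2270) - 1*(-1150)) = -4*((7448 - 2270) + 1150) = -4*(5178 + 1150) = -4*6328 = -25312)
g(75, -173) - h = -173 - 1*(-25312) = -173 + 25312 = 25139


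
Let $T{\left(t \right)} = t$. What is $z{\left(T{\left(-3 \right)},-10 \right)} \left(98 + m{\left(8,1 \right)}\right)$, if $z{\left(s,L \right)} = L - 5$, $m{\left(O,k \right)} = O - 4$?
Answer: $-1530$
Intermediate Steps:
$m{\left(O,k \right)} = -4 + O$ ($m{\left(O,k \right)} = O - 4 = -4 + O$)
$z{\left(s,L \right)} = -5 + L$
$z{\left(T{\left(-3 \right)},-10 \right)} \left(98 + m{\left(8,1 \right)}\right) = \left(-5 - 10\right) \left(98 + \left(-4 + 8\right)\right) = - 15 \left(98 + 4\right) = \left(-15\right) 102 = -1530$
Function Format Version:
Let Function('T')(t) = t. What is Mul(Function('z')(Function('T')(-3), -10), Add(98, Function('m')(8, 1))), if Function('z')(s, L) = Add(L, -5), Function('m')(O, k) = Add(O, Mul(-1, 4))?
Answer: -1530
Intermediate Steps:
Function('m')(O, k) = Add(-4, O) (Function('m')(O, k) = Add(O, -4) = Add(-4, O))
Function('z')(s, L) = Add(-5, L)
Mul(Function('z')(Function('T')(-3), -10), Add(98, Function('m')(8, 1))) = Mul(Add(-5, -10), Add(98, Add(-4, 8))) = Mul(-15, Add(98, 4)) = Mul(-15, 102) = -1530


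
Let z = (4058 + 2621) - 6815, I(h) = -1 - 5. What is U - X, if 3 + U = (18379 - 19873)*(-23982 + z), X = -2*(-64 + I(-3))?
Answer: 36032149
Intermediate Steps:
I(h) = -6
X = 140 (X = -2*(-64 - 6) = -2*(-70) = 140)
z = -136 (z = 6679 - 6815 = -136)
U = 36032289 (U = -3 + (18379 - 19873)*(-23982 - 136) = -3 - 1494*(-24118) = -3 + 36032292 = 36032289)
U - X = 36032289 - 1*140 = 36032289 - 140 = 36032149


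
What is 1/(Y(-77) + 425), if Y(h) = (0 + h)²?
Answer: 1/6354 ≈ 0.00015738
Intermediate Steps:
Y(h) = h²
1/(Y(-77) + 425) = 1/((-77)² + 425) = 1/(5929 + 425) = 1/6354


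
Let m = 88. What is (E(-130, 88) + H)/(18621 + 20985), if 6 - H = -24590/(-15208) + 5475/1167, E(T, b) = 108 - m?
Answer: 58246801/117152805336 ≈ 0.00049719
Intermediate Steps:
E(T, b) = 20 (E(T, b) = 108 - 1*88 = 108 - 88 = 20)
H = -912319/2957956 (H = 6 - (-24590/(-15208) + 5475/1167) = 6 - (-24590*(-1/15208) + 5475*(1/1167)) = 6 - (12295/7604 + 1825/389) = 6 - 1*18660055/2957956 = 6 - 18660055/2957956 = -912319/2957956 ≈ -0.30843)
(E(-130, 88) + H)/(18621 + 20985) = (20 - 912319/2957956)/(18621 + 20985) = (58246801/2957956)/39606 = (58246801/2957956)*(1/39606) = 58246801/117152805336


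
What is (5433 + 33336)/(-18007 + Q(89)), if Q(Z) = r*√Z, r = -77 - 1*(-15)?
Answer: -698113383/323909933 + 2403678*√89/323909933 ≈ -2.0853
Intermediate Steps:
r = -62 (r = -77 + 15 = -62)
Q(Z) = -62*√Z
(5433 + 33336)/(-18007 + Q(89)) = (5433 + 33336)/(-18007 - 62*√89) = 38769/(-18007 - 62*√89)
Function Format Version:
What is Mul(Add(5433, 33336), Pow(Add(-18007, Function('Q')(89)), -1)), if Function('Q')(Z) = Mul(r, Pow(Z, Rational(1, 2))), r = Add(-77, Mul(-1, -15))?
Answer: Add(Rational(-698113383, 323909933), Mul(Rational(2403678, 323909933), Pow(89, Rational(1, 2)))) ≈ -2.0853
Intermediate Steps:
r = -62 (r = Add(-77, 15) = -62)
Function('Q')(Z) = Mul(-62, Pow(Z, Rational(1, 2)))
Mul(Add(5433, 33336), Pow(Add(-18007, Function('Q')(89)), -1)) = Mul(Add(5433, 33336), Pow(Add(-18007, Mul(-62, Pow(89, Rational(1, 2)))), -1)) = Mul(38769, Pow(Add(-18007, Mul(-62, Pow(89, Rational(1, 2)))), -1))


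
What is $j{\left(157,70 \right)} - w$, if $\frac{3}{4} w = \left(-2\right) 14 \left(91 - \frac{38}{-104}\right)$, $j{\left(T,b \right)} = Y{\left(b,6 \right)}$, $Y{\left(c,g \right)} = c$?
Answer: $\frac{135758}{39} \approx 3481.0$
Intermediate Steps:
$j{\left(T,b \right)} = b$
$w = - \frac{133028}{39}$ ($w = \frac{4 \left(-2\right) 14 \left(91 - \frac{38}{-104}\right)}{3} = \frac{4 \left(- 28 \left(91 - - \frac{19}{52}\right)\right)}{3} = \frac{4 \left(- 28 \left(91 + \frac{19}{52}\right)\right)}{3} = \frac{4 \left(\left(-28\right) \frac{4751}{52}\right)}{3} = \frac{4}{3} \left(- \frac{33257}{13}\right) = - \frac{133028}{39} \approx -3411.0$)
$j{\left(157,70 \right)} - w = 70 - - \frac{133028}{39} = 70 + \frac{133028}{39} = \frac{135758}{39}$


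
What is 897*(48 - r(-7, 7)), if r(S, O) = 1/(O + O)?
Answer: 601887/14 ≈ 42992.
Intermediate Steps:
r(S, O) = 1/(2*O)
897*(48 - r(-7, 7)) = 897*(48 - 1/(2*7)) = 897*(48 - 1*1/14) = 897*(48 - 1/14) = 897*(671/14) = 601887/14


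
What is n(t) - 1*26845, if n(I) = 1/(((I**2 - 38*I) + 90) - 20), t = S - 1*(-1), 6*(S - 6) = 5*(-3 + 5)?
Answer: -44509019/1658 ≈ -26845.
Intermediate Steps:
S = 23/3 (S = 6 + (5*(-3 + 5))/6 = 6 + (5*2)/6 = 6 + (1/6)*10 = 6 + 5/3 = 23/3 ≈ 7.6667)
t = 26/3 (t = 23/3 - 1*(-1) = 23/3 + 1 = 26/3 ≈ 8.6667)
n(I) = 1/(70 + I**2 - 38*I) (n(I) = 1/((90 + I**2 - 38*I) - 20) = 1/(70 + I**2 - 38*I))
n(t) - 1*26845 = 1/(70 + (26/3)**2 - 38*26/3) - 1*26845 = 1/(70 + 676/9 - 988/3) - 26845 = 1/(-1658/9) - 26845 = -9/1658 - 26845 = -44509019/1658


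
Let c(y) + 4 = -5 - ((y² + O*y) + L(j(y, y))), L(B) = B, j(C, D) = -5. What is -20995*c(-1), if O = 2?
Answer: 62985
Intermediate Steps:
c(y) = -4 - y² - 2*y (c(y) = -4 + (-5 - ((y² + 2*y) - 5)) = -4 + (-5 - (-5 + y² + 2*y)) = -4 + (-5 + (5 - y² - 2*y)) = -4 + (-y² - 2*y) = -4 - y² - 2*y)
-20995*c(-1) = -20995*(-4 - 1*(-1)² - 2*(-1)) = -20995*(-4 - 1*1 + 2) = -20995*(-4 - 1 + 2) = -20995*(-3) = 62985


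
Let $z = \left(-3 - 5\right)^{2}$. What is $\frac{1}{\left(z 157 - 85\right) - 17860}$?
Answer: $- \frac{1}{7897} \approx -0.00012663$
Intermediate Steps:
$z = 64$ ($z = \left(-8\right)^{2} = 64$)
$\frac{1}{\left(z 157 - 85\right) - 17860} = \frac{1}{\left(64 \cdot 157 - 85\right) - 17860} = \frac{1}{\left(10048 - 85\right) - 17860} = \frac{1}{9963 - 17860} = \frac{1}{-7897} = - \frac{1}{7897}$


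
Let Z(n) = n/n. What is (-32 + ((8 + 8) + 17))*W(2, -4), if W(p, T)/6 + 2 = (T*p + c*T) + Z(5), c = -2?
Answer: -6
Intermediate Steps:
Z(n) = 1
W(p, T) = -6 - 12*T + 6*T*p (W(p, T) = -12 + 6*((T*p - 2*T) + 1) = -12 + 6*((-2*T + T*p) + 1) = -12 + 6*(1 - 2*T + T*p) = -12 + (6 - 12*T + 6*T*p) = -6 - 12*T + 6*T*p)
(-32 + ((8 + 8) + 17))*W(2, -4) = (-32 + ((8 + 8) + 17))*(-6 - 12*(-4) + 6*(-4)*2) = (-32 + (16 + 17))*(-6 + 48 - 48) = (-32 + 33)*(-6) = 1*(-6) = -6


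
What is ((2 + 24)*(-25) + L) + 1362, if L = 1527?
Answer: 2239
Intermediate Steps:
((2 + 24)*(-25) + L) + 1362 = ((2 + 24)*(-25) + 1527) + 1362 = (26*(-25) + 1527) + 1362 = (-650 + 1527) + 1362 = 877 + 1362 = 2239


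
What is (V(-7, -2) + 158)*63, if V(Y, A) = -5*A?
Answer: 10584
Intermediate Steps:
(V(-7, -2) + 158)*63 = (-5*(-2) + 158)*63 = (10 + 158)*63 = 168*63 = 10584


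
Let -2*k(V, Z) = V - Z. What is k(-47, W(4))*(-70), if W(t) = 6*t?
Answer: -2485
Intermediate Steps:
k(V, Z) = Z/2 - V/2 (k(V, Z) = -(V - Z)/2 = Z/2 - V/2)
k(-47, W(4))*(-70) = ((6*4)/2 - ½*(-47))*(-70) = ((½)*24 + 47/2)*(-70) = (12 + 47/2)*(-70) = (71/2)*(-70) = -2485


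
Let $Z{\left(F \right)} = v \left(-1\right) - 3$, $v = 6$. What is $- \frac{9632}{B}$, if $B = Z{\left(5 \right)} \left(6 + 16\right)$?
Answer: $\frac{4816}{99} \approx 48.646$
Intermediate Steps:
$Z{\left(F \right)} = -9$ ($Z{\left(F \right)} = 6 \left(-1\right) - 3 = -6 - 3 = -9$)
$B = -198$ ($B = - 9 \left(6 + 16\right) = \left(-9\right) 22 = -198$)
$- \frac{9632}{B} = - \frac{9632}{-198} = \left(-9632\right) \left(- \frac{1}{198}\right) = \frac{4816}{99}$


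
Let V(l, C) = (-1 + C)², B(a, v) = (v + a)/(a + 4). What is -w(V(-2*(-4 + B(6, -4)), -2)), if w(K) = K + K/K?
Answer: -10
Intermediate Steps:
B(a, v) = (a + v)/(4 + a)
w(K) = 1 + K (w(K) = K + 1 = 1 + K)
-w(V(-2*(-4 + B(6, -4)), -2)) = -(1 + (-1 - 2)²) = -(1 + (-3)²) = -(1 + 9) = -1*10 = -10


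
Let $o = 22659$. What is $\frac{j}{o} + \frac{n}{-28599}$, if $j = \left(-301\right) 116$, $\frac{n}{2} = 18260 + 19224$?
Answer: $- \frac{42813692}{10286107} \approx -4.1623$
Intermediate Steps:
$n = 74968$ ($n = 2 \left(18260 + 19224\right) = 2 \cdot 37484 = 74968$)
$j = -34916$
$\frac{j}{o} + \frac{n}{-28599} = - \frac{34916}{22659} + \frac{74968}{-28599} = \left(-34916\right) \frac{1}{22659} + 74968 \left(- \frac{1}{28599}\right) = - \frac{4988}{3237} - \frac{74968}{28599} = - \frac{42813692}{10286107}$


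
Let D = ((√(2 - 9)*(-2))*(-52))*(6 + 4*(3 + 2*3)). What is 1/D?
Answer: -I*√7/30576 ≈ -8.653e-5*I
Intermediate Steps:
D = 4368*I*√7 (D = ((√(-7)*(-2))*(-52))*(6 + 4*(3 + 6)) = (((I*√7)*(-2))*(-52))*(6 + 4*9) = (-2*I*√7*(-52))*(6 + 36) = (104*I*√7)*42 = 4368*I*√7 ≈ 11557.0*I)
1/D = 1/(4368*I*√7) = -I*√7/30576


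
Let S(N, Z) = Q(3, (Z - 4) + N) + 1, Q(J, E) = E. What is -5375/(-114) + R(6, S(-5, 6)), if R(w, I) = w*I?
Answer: 4007/114 ≈ 35.149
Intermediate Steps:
S(N, Z) = -3 + N + Z (S(N, Z) = ((Z - 4) + N) + 1 = ((-4 + Z) + N) + 1 = (-4 + N + Z) + 1 = -3 + N + Z)
R(w, I) = I*w
-5375/(-114) + R(6, S(-5, 6)) = -5375/(-114) + (-3 - 5 + 6)*6 = -5375*(-1)/114 - 2*6 = -125*(-43/114) - 12 = 5375/114 - 12 = 4007/114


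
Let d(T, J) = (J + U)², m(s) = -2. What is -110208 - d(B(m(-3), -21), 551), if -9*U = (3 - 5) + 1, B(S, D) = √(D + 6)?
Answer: -33528448/81 ≈ -4.1393e+5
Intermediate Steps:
B(S, D) = √(6 + D)
U = ⅑ (U = -((3 - 5) + 1)/9 = -(-2 + 1)/9 = -⅑*(-1) = ⅑ ≈ 0.11111)
d(T, J) = (⅑ + J)² (d(T, J) = (J + ⅑)² = (⅑ + J)²)
-110208 - d(B(m(-3), -21), 551) = -110208 - (1 + 9*551)²/81 = -110208 - (1 + 4959)²/81 = -110208 - 4960²/81 = -110208 - 24601600/81 = -33528448/81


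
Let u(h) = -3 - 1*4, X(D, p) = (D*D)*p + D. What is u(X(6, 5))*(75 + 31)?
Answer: -742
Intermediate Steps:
X(D, p) = D + p*D² (X(D, p) = D²*p + D = p*D² + D = D + p*D²)
u(h) = -7 (u(h) = -3 - 4 = -7)
u(X(6, 5))*(75 + 31) = -7*(75 + 31) = -7*106 = -742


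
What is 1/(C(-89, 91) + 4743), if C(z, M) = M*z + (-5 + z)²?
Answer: 1/5480 ≈ 0.00018248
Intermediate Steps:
C(z, M) = (-5 + z)² + M*z
1/(C(-89, 91) + 4743) = 1/(((-5 - 89)² + 91*(-89)) + 4743) = 1/(((-94)² - 8099) + 4743) = 1/((8836 - 8099) + 4743) = 1/(737 + 4743) = 1/5480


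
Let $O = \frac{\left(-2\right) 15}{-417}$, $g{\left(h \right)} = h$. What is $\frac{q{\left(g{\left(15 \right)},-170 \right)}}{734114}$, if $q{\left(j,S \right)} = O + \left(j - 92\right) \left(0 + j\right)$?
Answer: $- \frac{160535}{102041846} \approx -0.0015732$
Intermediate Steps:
$O = \frac{10}{139}$ ($O = \left(-30\right) \left(- \frac{1}{417}\right) = \frac{10}{139} \approx 0.071942$)
$q{\left(j,S \right)} = \frac{10}{139} + j \left(-92 + j\right)$ ($q{\left(j,S \right)} = \frac{10}{139} + \left(j - 92\right) \left(0 + j\right) = \frac{10}{139} + \left(-92 + j\right) j = \frac{10}{139} + j \left(-92 + j\right)$)
$\frac{q{\left(g{\left(15 \right)},-170 \right)}}{734114} = \frac{\frac{10}{139} + 15^{2} - 1380}{734114} = \left(\frac{10}{139} + 225 - 1380\right) \frac{1}{734114} = \left(- \frac{160535}{139}\right) \frac{1}{734114} = - \frac{160535}{102041846}$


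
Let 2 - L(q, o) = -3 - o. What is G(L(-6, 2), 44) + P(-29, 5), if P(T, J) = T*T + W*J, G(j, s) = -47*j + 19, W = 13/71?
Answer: 37766/71 ≈ 531.92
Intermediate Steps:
W = 13/71 (W = 13*(1/71) = 13/71 ≈ 0.18310)
L(q, o) = 5 + o (L(q, o) = 2 - (-3 - o) = 2 + (3 + o) = 5 + o)
G(j, s) = 19 - 47*j
P(T, J) = T² + 13*J/71 (P(T, J) = T*T + 13*J/71 = T² + 13*J/71)
G(L(-6, 2), 44) + P(-29, 5) = (19 - 47*(5 + 2)) + ((-29)² + (13/71)*5) = (19 - 47*7) + (841 + 65/71) = (19 - 329) + 59776/71 = -310 + 59776/71 = 37766/71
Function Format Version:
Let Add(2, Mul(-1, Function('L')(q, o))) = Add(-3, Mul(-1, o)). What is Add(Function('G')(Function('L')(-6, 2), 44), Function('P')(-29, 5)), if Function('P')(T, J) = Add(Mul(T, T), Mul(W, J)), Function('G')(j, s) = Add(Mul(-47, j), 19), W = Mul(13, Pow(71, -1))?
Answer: Rational(37766, 71) ≈ 531.92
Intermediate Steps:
W = Rational(13, 71) (W = Mul(13, Rational(1, 71)) = Rational(13, 71) ≈ 0.18310)
Function('L')(q, o) = Add(5, o) (Function('L')(q, o) = Add(2, Mul(-1, Add(-3, Mul(-1, o)))) = Add(2, Add(3, o)) = Add(5, o))
Function('G')(j, s) = Add(19, Mul(-47, j))
Function('P')(T, J) = Add(Pow(T, 2), Mul(Rational(13, 71), J)) (Function('P')(T, J) = Add(Mul(T, T), Mul(Rational(13, 71), J)) = Add(Pow(T, 2), Mul(Rational(13, 71), J)))
Add(Function('G')(Function('L')(-6, 2), 44), Function('P')(-29, 5)) = Add(Add(19, Mul(-47, Add(5, 2))), Add(Pow(-29, 2), Mul(Rational(13, 71), 5))) = Add(Add(19, Mul(-47, 7)), Add(841, Rational(65, 71))) = Add(Add(19, -329), Rational(59776, 71)) = Add(-310, Rational(59776, 71)) = Rational(37766, 71)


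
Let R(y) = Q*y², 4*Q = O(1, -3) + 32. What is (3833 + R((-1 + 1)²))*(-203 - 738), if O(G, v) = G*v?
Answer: -3606853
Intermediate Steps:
Q = 29/4 (Q = (1*(-3) + 32)/4 = (-3 + 32)/4 = (¼)*29 = 29/4 ≈ 7.2500)
R(y) = 29*y²/4
(3833 + R((-1 + 1)²))*(-203 - 738) = (3833 + 29*((-1 + 1)²)²/4)*(-203 - 738) = (3833 + 29*(0²)²/4)*(-941) = (3833 + (29/4)*0²)*(-941) = (3833 + (29/4)*0)*(-941) = (3833 + 0)*(-941) = 3833*(-941) = -3606853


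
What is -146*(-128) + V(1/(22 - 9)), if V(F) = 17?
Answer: 18705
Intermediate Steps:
-146*(-128) + V(1/(22 - 9)) = -146*(-128) + 17 = 18688 + 17 = 18705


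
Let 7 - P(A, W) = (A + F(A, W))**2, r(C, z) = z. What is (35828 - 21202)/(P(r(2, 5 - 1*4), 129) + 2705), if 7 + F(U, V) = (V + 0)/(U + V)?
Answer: 247179400/45408999 ≈ 5.4434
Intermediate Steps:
F(U, V) = -7 + V/(U + V) (F(U, V) = -7 + (V + 0)/(U + V) = -7 + V/(U + V))
P(A, W) = 7 - (A + (-7*A - 6*W)/(A + W))**2
(35828 - 21202)/(P(r(2, 5 - 1*4), 129) + 2705) = (35828 - 21202)/((7 - ((5 - 1*4)**2 - 7*(5 - 1*4) - 6*129 + (5 - 1*4)*129)**2/((5 - 1*4) + 129)**2) + 2705) = 14626/((7 - ((5 - 4)**2 - 7*(5 - 4) - 774 + (5 - 4)*129)**2/((5 - 4) + 129)**2) + 2705) = 14626/((7 - (1**2 - 7*1 - 774 + 1*129)**2/(1 + 129)**2) + 2705) = 14626/((7 - 1*(1 - 7 - 774 + 129)**2/130**2) + 2705) = 14626/((7 - 1*1/16900*(-651)**2) + 2705) = 14626/((7 - 1*1/16900*423801) + 2705) = 14626/((7 - 423801/16900) + 2705) = 14626/(-305501/16900 + 2705) = 14626/(45408999/16900) = 14626*(16900/45408999) = 247179400/45408999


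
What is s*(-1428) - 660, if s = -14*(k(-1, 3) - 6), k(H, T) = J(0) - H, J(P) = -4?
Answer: -180588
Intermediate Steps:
k(H, T) = -4 - H
s = 126 (s = -14*((-4 - 1*(-1)) - 6) = -14*((-4 + 1) - 6) = -14*(-3 - 6) = -14*(-9) = 126)
s*(-1428) - 660 = 126*(-1428) - 660 = -179928 - 660 = -180588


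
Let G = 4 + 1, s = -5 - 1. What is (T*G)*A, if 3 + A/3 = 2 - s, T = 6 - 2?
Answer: 300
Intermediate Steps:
s = -6
T = 4
A = 15 (A = -9 + 3*(2 - 1*(-6)) = -9 + 3*(2 + 6) = -9 + 3*8 = -9 + 24 = 15)
G = 5
(T*G)*A = (4*5)*15 = 20*15 = 300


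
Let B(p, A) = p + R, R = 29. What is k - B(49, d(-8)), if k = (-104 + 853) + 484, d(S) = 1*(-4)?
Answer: 1155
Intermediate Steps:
d(S) = -4
B(p, A) = 29 + p (B(p, A) = p + 29 = 29 + p)
k = 1233 (k = 749 + 484 = 1233)
k - B(49, d(-8)) = 1233 - (29 + 49) = 1233 - 1*78 = 1233 - 78 = 1155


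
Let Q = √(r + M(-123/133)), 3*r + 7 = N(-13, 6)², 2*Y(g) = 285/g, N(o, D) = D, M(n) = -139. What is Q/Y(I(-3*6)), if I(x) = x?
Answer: -8*I*√291/95 ≈ -1.4365*I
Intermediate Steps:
Y(g) = 285/(2*g) (Y(g) = (285/g)/2 = 285/(2*g))
r = 29/3 (r = -7/3 + (⅓)*6² = -7/3 + (⅓)*36 = -7/3 + 12 = 29/3 ≈ 9.6667)
Q = 2*I*√291/3 (Q = √(29/3 - 139) = √(-388/3) = 2*I*√291/3 ≈ 11.372*I)
Q/Y(I(-3*6)) = (2*I*√291/3)/((285/(2*((-3*6))))) = (2*I*√291/3)/(((285/2)/(-18))) = (2*I*√291/3)/(((285/2)*(-1/18))) = (2*I*√291/3)/(-95/12) = (2*I*√291/3)*(-12/95) = -8*I*√291/95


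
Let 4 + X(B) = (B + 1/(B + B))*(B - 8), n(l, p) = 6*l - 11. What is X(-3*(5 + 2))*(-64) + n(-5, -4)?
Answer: -814909/21 ≈ -38805.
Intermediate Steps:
n(l, p) = -11 + 6*l
X(B) = -4 + (-8 + B)*(B + 1/(2*B)) (X(B) = -4 + (B + 1/(B + B))*(B - 8) = -4 + (B + 1/(2*B))*(-8 + B) = -4 + (-8 + B)*(B + 1/(2*B)))
X(-3*(5 + 2))*(-64) + n(-5, -4) = (-7/2 + (-3*(5 + 2))**2 - (-24)*(5 + 2) - 4*(-1/(3*(5 + 2))))*(-64) + (-11 + 6*(-5)) = (-7/2 + (-3*7)**2 - (-24)*7 - 4/((-3*7)))*(-64) + (-11 - 30) = (-7/2 + (-21)**2 - 8*(-21) - 4/(-21))*(-64) - 41 = (-7/2 + 441 + 168 - 4*(-1/21))*(-64) - 41 = (-7/2 + 441 + 168 + 4/21)*(-64) - 41 = (25439/42)*(-64) - 41 = -814048/21 - 41 = -814909/21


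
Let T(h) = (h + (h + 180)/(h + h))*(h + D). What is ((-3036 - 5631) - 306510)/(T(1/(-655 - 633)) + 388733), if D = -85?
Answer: -174286997696/5663624069143 ≈ -0.030773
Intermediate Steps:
T(h) = (-85 + h)*(h + (180 + h)/(2*h)) (T(h) = (h + (h + 180)/(h + h))*(h - 85) = (h + (180 + h)/((2*h)))*(-85 + h) = (h + (180 + h)*(1/(2*h)))*(-85 + h) = (h + (180 + h)/(2*h))*(-85 + h) = (-85 + h)*(h + (180 + h)/(2*h)))
((-3036 - 5631) - 306510)/(T(1/(-655 - 633)) + 388733) = ((-3036 - 5631) - 306510)/((95/2 + (1/(-655 - 633))² - 7650/(1/(-655 - 633)) - 169/(2*(-655 - 633))) + 388733) = (-8667 - 306510)/((95/2 + (1/(-1288))² - 7650/(1/(-1288)) - 169/2/(-1288)) + 388733) = -315177/((95/2 + (-1/1288)² - 7650/(-1/1288) - 169/2*(-1/1288)) + 388733) = -315177/((95/2 + 1/1658944 - 7650*(-1288) + 169/2576) + 388733) = -315177/((95/2 + 1/1658944 + 9853200 + 169/2576) + 388733) = -315177/(16345985929477/1658944 + 388733) = -315177/16990872207429/1658944 = -315177*1658944/16990872207429 = -174286997696/5663624069143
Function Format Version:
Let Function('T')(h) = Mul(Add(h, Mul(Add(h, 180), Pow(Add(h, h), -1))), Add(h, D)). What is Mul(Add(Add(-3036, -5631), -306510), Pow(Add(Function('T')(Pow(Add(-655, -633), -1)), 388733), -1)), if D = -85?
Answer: Rational(-174286997696, 5663624069143) ≈ -0.030773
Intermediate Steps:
Function('T')(h) = Mul(Add(-85, h), Add(h, Mul(Rational(1, 2), Pow(h, -1), Add(180, h)))) (Function('T')(h) = Mul(Add(h, Mul(Add(h, 180), Pow(Add(h, h), -1))), Add(h, -85)) = Mul(Add(h, Mul(Add(180, h), Pow(Mul(2, h), -1))), Add(-85, h)) = Mul(Add(h, Mul(Add(180, h), Mul(Rational(1, 2), Pow(h, -1)))), Add(-85, h)) = Mul(Add(h, Mul(Rational(1, 2), Pow(h, -1), Add(180, h))), Add(-85, h)) = Mul(Add(-85, h), Add(h, Mul(Rational(1, 2), Pow(h, -1), Add(180, h)))))
Mul(Add(Add(-3036, -5631), -306510), Pow(Add(Function('T')(Pow(Add(-655, -633), -1)), 388733), -1)) = Mul(Add(Add(-3036, -5631), -306510), Pow(Add(Add(Rational(95, 2), Pow(Pow(Add(-655, -633), -1), 2), Mul(-7650, Pow(Pow(Add(-655, -633), -1), -1)), Mul(Rational(-169, 2), Pow(Add(-655, -633), -1))), 388733), -1)) = Mul(Add(-8667, -306510), Pow(Add(Add(Rational(95, 2), Pow(Pow(-1288, -1), 2), Mul(-7650, Pow(Pow(-1288, -1), -1)), Mul(Rational(-169, 2), Pow(-1288, -1))), 388733), -1)) = Mul(-315177, Pow(Add(Add(Rational(95, 2), Pow(Rational(-1, 1288), 2), Mul(-7650, Pow(Rational(-1, 1288), -1)), Mul(Rational(-169, 2), Rational(-1, 1288))), 388733), -1)) = Mul(-315177, Pow(Add(Add(Rational(95, 2), Rational(1, 1658944), Mul(-7650, -1288), Rational(169, 2576)), 388733), -1)) = Mul(-315177, Pow(Add(Add(Rational(95, 2), Rational(1, 1658944), 9853200, Rational(169, 2576)), 388733), -1)) = Mul(-315177, Pow(Add(Rational(16345985929477, 1658944), 388733), -1)) = Mul(-315177, Pow(Rational(16990872207429, 1658944), -1)) = Mul(-315177, Rational(1658944, 16990872207429)) = Rational(-174286997696, 5663624069143)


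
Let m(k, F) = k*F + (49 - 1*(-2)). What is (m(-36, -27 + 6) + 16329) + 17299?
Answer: 34435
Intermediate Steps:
m(k, F) = 51 + F*k (m(k, F) = F*k + (49 + 2) = F*k + 51 = 51 + F*k)
(m(-36, -27 + 6) + 16329) + 17299 = ((51 + (-27 + 6)*(-36)) + 16329) + 17299 = ((51 - 21*(-36)) + 16329) + 17299 = ((51 + 756) + 16329) + 17299 = (807 + 16329) + 17299 = 17136 + 17299 = 34435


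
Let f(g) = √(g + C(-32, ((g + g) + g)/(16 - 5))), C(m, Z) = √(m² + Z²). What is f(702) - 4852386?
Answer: -4852386 + √(84942 + 22*√1139785)/11 ≈ -4.8524e+6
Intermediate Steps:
C(m, Z) = √(Z² + m²)
f(g) = √(g + √(1024 + 9*g²/121)) (f(g) = √(g + √((((g + g) + g)/(16 - 5))² + (-32)²)) = √(g + √(((2*g + g)/11)² + 1024)) = √(g + √(((3*g)*(1/11))² + 1024)) = √(g + √((3*g/11)² + 1024)) = √(g + √(9*g²/121 + 1024)) = √(g + √(1024 + 9*g²/121)))
f(702) - 4852386 = √(11*√(123904 + 9*702²) + 121*702)/11 - 4852386 = √(11*√(123904 + 9*492804) + 84942)/11 - 4852386 = √(11*√(123904 + 4435236) + 84942)/11 - 4852386 = √(11*√4559140 + 84942)/11 - 4852386 = √(11*(2*√1139785) + 84942)/11 - 4852386 = √(22*√1139785 + 84942)/11 - 4852386 = √(84942 + 22*√1139785)/11 - 4852386 = -4852386 + √(84942 + 22*√1139785)/11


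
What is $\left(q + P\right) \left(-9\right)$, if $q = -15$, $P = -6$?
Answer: $189$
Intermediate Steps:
$\left(q + P\right) \left(-9\right) = \left(-15 - 6\right) \left(-9\right) = \left(-21\right) \left(-9\right) = 189$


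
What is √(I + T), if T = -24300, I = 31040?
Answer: 2*√1685 ≈ 82.098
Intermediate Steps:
√(I + T) = √(31040 - 24300) = √6740 = 2*√1685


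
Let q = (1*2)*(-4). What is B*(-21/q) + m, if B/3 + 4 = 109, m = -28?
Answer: 6391/8 ≈ 798.88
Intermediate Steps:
B = 315 (B = -12 + 3*109 = -12 + 327 = 315)
q = -8 (q = 2*(-4) = -8)
B*(-21/q) + m = 315*(-21/(-8)) - 28 = 315*(-21*(-⅛)) - 28 = 315*(21/8) - 28 = 6615/8 - 28 = 6391/8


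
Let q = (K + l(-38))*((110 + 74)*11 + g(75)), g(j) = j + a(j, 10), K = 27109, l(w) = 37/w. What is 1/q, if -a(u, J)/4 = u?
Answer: 38/1853158895 ≈ 2.0506e-8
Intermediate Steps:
a(u, J) = -4*u
g(j) = -3*j (g(j) = j - 4*j = -3*j)
q = 1853158895/38 (q = (27109 + 37/(-38))*((110 + 74)*11 - 3*75) = (27109 + 37*(-1/38))*(184*11 - 225) = (27109 - 37/38)*(2024 - 225) = (1030105/38)*1799 = 1853158895/38 ≈ 4.8767e+7)
1/q = 1/(1853158895/38) = 38/1853158895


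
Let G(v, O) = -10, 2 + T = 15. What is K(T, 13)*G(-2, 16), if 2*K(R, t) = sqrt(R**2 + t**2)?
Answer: -65*sqrt(2) ≈ -91.924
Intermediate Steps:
T = 13 (T = -2 + 15 = 13)
K(R, t) = sqrt(R**2 + t**2)/2
K(T, 13)*G(-2, 16) = (sqrt(13**2 + 13**2)/2)*(-10) = (sqrt(169 + 169)/2)*(-10) = (sqrt(338)/2)*(-10) = ((13*sqrt(2))/2)*(-10) = (13*sqrt(2)/2)*(-10) = -65*sqrt(2)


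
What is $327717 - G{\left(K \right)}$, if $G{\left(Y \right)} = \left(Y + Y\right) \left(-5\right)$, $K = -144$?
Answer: $326277$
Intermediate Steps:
$G{\left(Y \right)} = - 10 Y$ ($G{\left(Y \right)} = 2 Y \left(-5\right) = - 10 Y$)
$327717 - G{\left(K \right)} = 327717 - \left(-10\right) \left(-144\right) = 327717 - 1440 = 326277$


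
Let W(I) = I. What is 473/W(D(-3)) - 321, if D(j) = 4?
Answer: -811/4 ≈ -202.75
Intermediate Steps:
473/W(D(-3)) - 321 = 473/4 - 321 = -811/4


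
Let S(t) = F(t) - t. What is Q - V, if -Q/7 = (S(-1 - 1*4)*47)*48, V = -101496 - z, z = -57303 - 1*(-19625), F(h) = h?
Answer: 63818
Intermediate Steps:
z = -37678 (z = -57303 + 19625 = -37678)
V = -63818 (V = -101496 - 1*(-37678) = -101496 + 37678 = -63818)
S(t) = 0 (S(t) = t - t = 0)
Q = 0 (Q = -7*0*47*48 = -0*48 = -7*0 = 0)
Q - V = 0 - 1*(-63818) = 0 + 63818 = 63818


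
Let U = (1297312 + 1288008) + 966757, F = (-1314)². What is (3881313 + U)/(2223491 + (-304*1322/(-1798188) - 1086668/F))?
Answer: 240403901548561695/71910099414184492 ≈ 3.3431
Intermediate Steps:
F = 1726596
U = 3552077 (U = 2585320 + 966757 = 3552077)
(3881313 + U)/(2223491 + (-304*1322/(-1798188) - 1086668/F)) = (3881313 + 3552077)/(2223491 + (-304*1322/(-1798188) - 1086668/1726596)) = 7433390/(2223491 + (-401888*(-1/1798188) - 1086668*1/1726596)) = 7433390/(2223491 + (100472/449547 - 271667/431649)) = 7433390/(2223491 - 26252815507/64682171001) = 7433390/(143820198828368984/64682171001) = 7433390*(64682171001/143820198828368984) = 240403901548561695/71910099414184492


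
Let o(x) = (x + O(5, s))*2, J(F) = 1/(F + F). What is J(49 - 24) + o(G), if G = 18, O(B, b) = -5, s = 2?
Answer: 1301/50 ≈ 26.020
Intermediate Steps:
J(F) = 1/(2*F)
o(x) = -10 + 2*x (o(x) = (x - 5)*2 = (-5 + x)*2 = -10 + 2*x)
J(49 - 24) + o(G) = 1/(2*(49 - 24)) + (-10 + 2*18) = (½)/25 + (-10 + 36) = (½)*(1/25) + 26 = 1/50 + 26 = 1301/50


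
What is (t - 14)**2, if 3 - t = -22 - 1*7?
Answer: 324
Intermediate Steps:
t = 32 (t = 3 - (-22 - 1*7) = 3 - (-22 - 7) = 3 - 1*(-29) = 3 + 29 = 32)
(t - 14)**2 = (32 - 14)**2 = 18**2 = 324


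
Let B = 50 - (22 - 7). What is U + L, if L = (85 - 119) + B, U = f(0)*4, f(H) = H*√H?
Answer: 1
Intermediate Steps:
f(H) = H^(3/2)
B = 35 (B = 50 - 1*15 = 50 - 15 = 35)
U = 0 (U = 0^(3/2)*4 = 0*4 = 0)
L = 1 (L = (85 - 119) + 35 = -34 + 35 = 1)
U + L = 0 + 1 = 1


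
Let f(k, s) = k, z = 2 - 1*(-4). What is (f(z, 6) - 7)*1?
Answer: -1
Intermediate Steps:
z = 6 (z = 2 + 4 = 6)
(f(z, 6) - 7)*1 = (6 - 7)*1 = -1*1 = -1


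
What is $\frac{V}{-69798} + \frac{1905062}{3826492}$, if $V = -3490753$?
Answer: $\frac{1686288493244}{33385186077} \approx 50.51$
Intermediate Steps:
$\frac{V}{-69798} + \frac{1905062}{3826492} = - \frac{3490753}{-69798} + \frac{1905062}{3826492} = \left(-3490753\right) \left(- \frac{1}{69798}\right) + 1905062 \cdot \frac{1}{3826492} = \frac{3490753}{69798} + \frac{952531}{1913246} = \frac{1686288493244}{33385186077}$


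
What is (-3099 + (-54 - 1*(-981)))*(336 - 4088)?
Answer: 8149344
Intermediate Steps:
(-3099 + (-54 - 1*(-981)))*(336 - 4088) = (-3099 + (-54 + 981))*(-3752) = (-3099 + 927)*(-3752) = -2172*(-3752) = 8149344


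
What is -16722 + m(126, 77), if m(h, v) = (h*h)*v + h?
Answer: 1205856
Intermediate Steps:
m(h, v) = h + v*h² (m(h, v) = h²*v + h = v*h² + h = h + v*h²)
-16722 + m(126, 77) = -16722 + 126*(1 + 126*77) = -16722 + 126*(1 + 9702) = -16722 + 126*9703 = -16722 + 1222578 = 1205856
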